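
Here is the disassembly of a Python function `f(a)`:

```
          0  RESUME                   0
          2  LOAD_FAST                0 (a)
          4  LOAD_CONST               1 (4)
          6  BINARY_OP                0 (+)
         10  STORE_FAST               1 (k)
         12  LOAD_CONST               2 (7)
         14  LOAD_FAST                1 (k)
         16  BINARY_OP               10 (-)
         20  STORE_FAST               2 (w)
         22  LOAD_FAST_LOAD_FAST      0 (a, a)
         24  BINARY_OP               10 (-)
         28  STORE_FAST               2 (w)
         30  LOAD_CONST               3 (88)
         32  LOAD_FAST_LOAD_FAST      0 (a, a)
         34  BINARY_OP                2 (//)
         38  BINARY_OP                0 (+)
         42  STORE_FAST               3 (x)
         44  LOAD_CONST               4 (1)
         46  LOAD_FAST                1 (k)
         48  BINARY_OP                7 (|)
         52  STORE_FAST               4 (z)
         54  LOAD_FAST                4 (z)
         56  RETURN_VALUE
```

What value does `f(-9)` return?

-5

LOAD_FAST a → push -9. Stack: [-9]
LOAD_CONST → push 4. Stack: [-9, 4]
BINARY_OP + → -9 + 4 = -5. Stack: [-5]
STORE_FAST k → k=-5. Stack: []
LOAD_CONST → push 7. Stack: [7]
LOAD_FAST k → push -5. Stack: [7, -5]
BINARY_OP - → 7 - -5 = 12. Stack: [12]
STORE_FAST w → w=12. Stack: []
LOAD_FAST_LOAD_FAST a,a → push -9,-9. Stack: [-9, -9]
BINARY_OP - → -9 - -9 = 0. Stack: [0]
STORE_FAST w → w=0. Stack: []
LOAD_CONST → push 88. Stack: [88]
LOAD_FAST_LOAD_FAST a,a → push -9,-9. Stack: [88, -9, -9]
BINARY_OP // → -9 // -9 = 1. Stack: [88, 1]
BINARY_OP + → 88 + 1 = 89. Stack: [89]
STORE_FAST x → x=89. Stack: []
LOAD_CONST → push 1. Stack: [1]
LOAD_FAST k → push -5. Stack: [1, -5]
BINARY_OP | → 1 | -5 = -5. Stack: [-5]
STORE_FAST z → z=-5. Stack: []
LOAD_FAST z → push -5. Stack: [-5]
RETURN_VALUE → return -5.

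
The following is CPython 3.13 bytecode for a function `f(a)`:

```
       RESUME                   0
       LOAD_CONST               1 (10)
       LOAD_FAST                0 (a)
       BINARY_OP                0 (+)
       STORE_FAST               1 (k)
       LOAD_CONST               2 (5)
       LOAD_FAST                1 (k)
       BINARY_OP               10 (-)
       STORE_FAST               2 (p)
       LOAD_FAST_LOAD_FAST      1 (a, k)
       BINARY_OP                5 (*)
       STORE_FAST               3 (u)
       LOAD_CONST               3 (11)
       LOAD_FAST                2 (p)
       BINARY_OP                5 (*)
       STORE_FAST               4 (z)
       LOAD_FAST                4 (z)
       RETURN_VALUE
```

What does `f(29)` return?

LOAD_CONST → push 10. Stack: [10]
LOAD_FAST a → push 29. Stack: [10, 29]
BINARY_OP + → 10 + 29 = 39. Stack: [39]
STORE_FAST k → k=39. Stack: []
LOAD_CONST → push 5. Stack: [5]
LOAD_FAST k → push 39. Stack: [5, 39]
BINARY_OP - → 5 - 39 = -34. Stack: [-34]
STORE_FAST p → p=-34. Stack: []
LOAD_FAST_LOAD_FAST a,k → push 29,39. Stack: [29, 39]
BINARY_OP * → 29 * 39 = 1131. Stack: [1131]
STORE_FAST u → u=1131. Stack: []
LOAD_CONST → push 11. Stack: [11]
LOAD_FAST p → push -34. Stack: [11, -34]
BINARY_OP * → 11 * -34 = -374. Stack: [-374]
STORE_FAST z → z=-374. Stack: []
LOAD_FAST z → push -374. Stack: [-374]
RETURN_VALUE → return -374.

-374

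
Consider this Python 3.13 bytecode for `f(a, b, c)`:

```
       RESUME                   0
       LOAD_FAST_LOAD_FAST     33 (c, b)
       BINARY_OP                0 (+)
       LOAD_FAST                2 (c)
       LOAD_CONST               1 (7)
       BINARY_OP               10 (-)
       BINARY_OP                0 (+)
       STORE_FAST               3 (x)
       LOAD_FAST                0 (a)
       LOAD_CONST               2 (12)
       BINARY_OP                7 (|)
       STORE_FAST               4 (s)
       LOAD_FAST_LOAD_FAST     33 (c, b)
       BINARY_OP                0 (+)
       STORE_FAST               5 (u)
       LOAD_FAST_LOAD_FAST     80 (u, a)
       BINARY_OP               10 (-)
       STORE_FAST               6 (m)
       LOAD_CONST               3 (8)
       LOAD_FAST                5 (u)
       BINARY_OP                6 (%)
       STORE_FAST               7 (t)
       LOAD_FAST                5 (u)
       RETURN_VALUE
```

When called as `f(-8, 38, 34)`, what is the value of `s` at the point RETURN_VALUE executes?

-4

LOAD_FAST_LOAD_FAST c,b → push 34,38. Stack: [34, 38]
BINARY_OP + → 34 + 38 = 72. Stack: [72]
LOAD_FAST c → push 34. Stack: [72, 34]
LOAD_CONST → push 7. Stack: [72, 34, 7]
BINARY_OP - → 34 - 7 = 27. Stack: [72, 27]
BINARY_OP + → 72 + 27 = 99. Stack: [99]
STORE_FAST x → x=99. Stack: []
LOAD_FAST a → push -8. Stack: [-8]
LOAD_CONST → push 12. Stack: [-8, 12]
BINARY_OP | → -8 | 12 = -4. Stack: [-4]
STORE_FAST s → s=-4. Stack: []
LOAD_FAST_LOAD_FAST c,b → push 34,38. Stack: [34, 38]
BINARY_OP + → 34 + 38 = 72. Stack: [72]
STORE_FAST u → u=72. Stack: []
LOAD_FAST_LOAD_FAST u,a → push 72,-8. Stack: [72, -8]
BINARY_OP - → 72 - -8 = 80. Stack: [80]
STORE_FAST m → m=80. Stack: []
LOAD_CONST → push 8. Stack: [8]
LOAD_FAST u → push 72. Stack: [8, 72]
BINARY_OP % → 8 % 72 = 8. Stack: [8]
STORE_FAST t → t=8. Stack: []
LOAD_FAST u → push 72. Stack: [72]
RETURN_VALUE → return 72.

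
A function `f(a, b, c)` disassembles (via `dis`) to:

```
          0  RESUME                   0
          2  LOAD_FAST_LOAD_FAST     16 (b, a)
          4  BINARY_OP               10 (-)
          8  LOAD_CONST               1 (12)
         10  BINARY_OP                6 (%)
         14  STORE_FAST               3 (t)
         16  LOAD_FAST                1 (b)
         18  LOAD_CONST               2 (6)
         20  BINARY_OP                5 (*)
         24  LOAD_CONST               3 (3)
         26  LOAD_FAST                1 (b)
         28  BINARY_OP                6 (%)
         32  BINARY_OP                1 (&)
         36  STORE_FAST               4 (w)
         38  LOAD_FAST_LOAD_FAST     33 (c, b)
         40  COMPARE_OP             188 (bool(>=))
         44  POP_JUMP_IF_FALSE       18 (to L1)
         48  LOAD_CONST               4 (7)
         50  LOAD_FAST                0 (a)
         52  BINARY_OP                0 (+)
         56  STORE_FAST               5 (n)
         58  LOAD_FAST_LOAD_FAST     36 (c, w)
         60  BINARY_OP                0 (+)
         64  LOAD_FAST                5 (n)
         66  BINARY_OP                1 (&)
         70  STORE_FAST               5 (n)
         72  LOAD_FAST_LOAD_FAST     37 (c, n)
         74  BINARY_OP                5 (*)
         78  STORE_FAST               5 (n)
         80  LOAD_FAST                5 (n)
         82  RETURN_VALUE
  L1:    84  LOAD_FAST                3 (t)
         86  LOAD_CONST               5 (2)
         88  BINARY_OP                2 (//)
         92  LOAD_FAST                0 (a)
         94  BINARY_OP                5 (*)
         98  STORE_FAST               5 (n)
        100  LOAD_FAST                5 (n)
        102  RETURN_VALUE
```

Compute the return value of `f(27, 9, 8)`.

LOAD_FAST_LOAD_FAST b,a → push 9,27. Stack: [9, 27]
BINARY_OP - → 9 - 27 = -18. Stack: [-18]
LOAD_CONST → push 12. Stack: [-18, 12]
BINARY_OP % → -18 % 12 = 6. Stack: [6]
STORE_FAST t → t=6. Stack: []
LOAD_FAST b → push 9. Stack: [9]
LOAD_CONST → push 6. Stack: [9, 6]
BINARY_OP * → 9 * 6 = 54. Stack: [54]
LOAD_CONST → push 3. Stack: [54, 3]
LOAD_FAST b → push 9. Stack: [54, 3, 9]
BINARY_OP % → 3 % 9 = 3. Stack: [54, 3]
BINARY_OP & → 54 & 3 = 2. Stack: [2]
STORE_FAST w → w=2. Stack: []
LOAD_FAST_LOAD_FAST c,b → push 8,9. Stack: [8, 9]
COMPARE_OP bool(>=) → 8 vs 9 = False. Stack: [False]
POP_JUMP_IF_FALSE → pop False; jump. Stack: []
LOAD_FAST t → push 6. Stack: [6]
LOAD_CONST → push 2. Stack: [6, 2]
BINARY_OP // → 6 // 2 = 3. Stack: [3]
LOAD_FAST a → push 27. Stack: [3, 27]
BINARY_OP * → 3 * 27 = 81. Stack: [81]
STORE_FAST n → n=81. Stack: []
LOAD_FAST n → push 81. Stack: [81]
RETURN_VALUE → return 81.

81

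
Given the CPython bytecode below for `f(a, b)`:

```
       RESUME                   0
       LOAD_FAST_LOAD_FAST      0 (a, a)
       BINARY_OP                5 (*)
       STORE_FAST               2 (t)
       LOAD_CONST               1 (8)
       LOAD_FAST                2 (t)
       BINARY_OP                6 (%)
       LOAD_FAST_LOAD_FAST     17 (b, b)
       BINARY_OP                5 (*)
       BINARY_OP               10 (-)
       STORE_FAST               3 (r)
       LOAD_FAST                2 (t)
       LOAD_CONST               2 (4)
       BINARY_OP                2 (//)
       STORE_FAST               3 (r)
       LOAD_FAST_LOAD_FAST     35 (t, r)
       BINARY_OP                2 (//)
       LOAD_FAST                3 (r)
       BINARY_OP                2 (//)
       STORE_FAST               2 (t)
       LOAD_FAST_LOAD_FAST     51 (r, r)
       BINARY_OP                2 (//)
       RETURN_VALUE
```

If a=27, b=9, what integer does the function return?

1

LOAD_FAST_LOAD_FAST a,a → push 27,27. Stack: [27, 27]
BINARY_OP * → 27 * 27 = 729. Stack: [729]
STORE_FAST t → t=729. Stack: []
LOAD_CONST → push 8. Stack: [8]
LOAD_FAST t → push 729. Stack: [8, 729]
BINARY_OP % → 8 % 729 = 8. Stack: [8]
LOAD_FAST_LOAD_FAST b,b → push 9,9. Stack: [8, 9, 9]
BINARY_OP * → 9 * 9 = 81. Stack: [8, 81]
BINARY_OP - → 8 - 81 = -73. Stack: [-73]
STORE_FAST r → r=-73. Stack: []
LOAD_FAST t → push 729. Stack: [729]
LOAD_CONST → push 4. Stack: [729, 4]
BINARY_OP // → 729 // 4 = 182. Stack: [182]
STORE_FAST r → r=182. Stack: []
LOAD_FAST_LOAD_FAST t,r → push 729,182. Stack: [729, 182]
BINARY_OP // → 729 // 182 = 4. Stack: [4]
LOAD_FAST r → push 182. Stack: [4, 182]
BINARY_OP // → 4 // 182 = 0. Stack: [0]
STORE_FAST t → t=0. Stack: []
LOAD_FAST_LOAD_FAST r,r → push 182,182. Stack: [182, 182]
BINARY_OP // → 182 // 182 = 1. Stack: [1]
RETURN_VALUE → return 1.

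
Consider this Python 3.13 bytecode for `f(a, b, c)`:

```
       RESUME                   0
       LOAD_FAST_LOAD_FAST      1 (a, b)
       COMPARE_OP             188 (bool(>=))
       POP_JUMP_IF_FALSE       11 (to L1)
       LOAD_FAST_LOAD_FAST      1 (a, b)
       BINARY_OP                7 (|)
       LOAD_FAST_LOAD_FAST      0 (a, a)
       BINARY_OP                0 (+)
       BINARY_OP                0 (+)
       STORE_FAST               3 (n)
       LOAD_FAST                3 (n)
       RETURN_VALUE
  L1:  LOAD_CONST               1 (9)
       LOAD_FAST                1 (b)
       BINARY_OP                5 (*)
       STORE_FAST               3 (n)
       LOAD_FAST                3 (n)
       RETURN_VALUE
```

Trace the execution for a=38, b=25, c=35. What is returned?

LOAD_FAST_LOAD_FAST a,b → push 38,25. Stack: [38, 25]
COMPARE_OP bool(>=) → 38 vs 25 = True. Stack: [True]
POP_JUMP_IF_FALSE → pop True; no jump. Stack: []
LOAD_FAST_LOAD_FAST a,b → push 38,25. Stack: [38, 25]
BINARY_OP | → 38 | 25 = 63. Stack: [63]
LOAD_FAST_LOAD_FAST a,a → push 38,38. Stack: [63, 38, 38]
BINARY_OP + → 38 + 38 = 76. Stack: [63, 76]
BINARY_OP + → 63 + 76 = 139. Stack: [139]
STORE_FAST n → n=139. Stack: []
LOAD_FAST n → push 139. Stack: [139]
RETURN_VALUE → return 139.

139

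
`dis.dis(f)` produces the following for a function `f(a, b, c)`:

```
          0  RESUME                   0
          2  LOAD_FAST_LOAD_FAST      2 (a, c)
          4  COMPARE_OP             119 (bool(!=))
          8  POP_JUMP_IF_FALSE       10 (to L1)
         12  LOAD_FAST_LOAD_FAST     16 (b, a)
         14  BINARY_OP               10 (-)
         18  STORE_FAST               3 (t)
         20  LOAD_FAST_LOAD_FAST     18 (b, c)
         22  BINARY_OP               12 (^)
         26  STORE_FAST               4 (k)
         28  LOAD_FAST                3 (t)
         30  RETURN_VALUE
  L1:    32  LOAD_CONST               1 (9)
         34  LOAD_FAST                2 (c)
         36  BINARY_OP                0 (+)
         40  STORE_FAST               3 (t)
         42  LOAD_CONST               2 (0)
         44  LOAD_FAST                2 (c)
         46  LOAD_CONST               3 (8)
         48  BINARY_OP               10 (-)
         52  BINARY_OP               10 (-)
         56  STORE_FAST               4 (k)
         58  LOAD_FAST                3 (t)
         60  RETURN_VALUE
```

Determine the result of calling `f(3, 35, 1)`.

32

LOAD_FAST_LOAD_FAST a,c → push 3,1. Stack: [3, 1]
COMPARE_OP bool(!=) → 3 vs 1 = True. Stack: [True]
POP_JUMP_IF_FALSE → pop True; no jump. Stack: []
LOAD_FAST_LOAD_FAST b,a → push 35,3. Stack: [35, 3]
BINARY_OP - → 35 - 3 = 32. Stack: [32]
STORE_FAST t → t=32. Stack: []
LOAD_FAST_LOAD_FAST b,c → push 35,1. Stack: [35, 1]
BINARY_OP ^ → 35 ^ 1 = 34. Stack: [34]
STORE_FAST k → k=34. Stack: []
LOAD_FAST t → push 32. Stack: [32]
RETURN_VALUE → return 32.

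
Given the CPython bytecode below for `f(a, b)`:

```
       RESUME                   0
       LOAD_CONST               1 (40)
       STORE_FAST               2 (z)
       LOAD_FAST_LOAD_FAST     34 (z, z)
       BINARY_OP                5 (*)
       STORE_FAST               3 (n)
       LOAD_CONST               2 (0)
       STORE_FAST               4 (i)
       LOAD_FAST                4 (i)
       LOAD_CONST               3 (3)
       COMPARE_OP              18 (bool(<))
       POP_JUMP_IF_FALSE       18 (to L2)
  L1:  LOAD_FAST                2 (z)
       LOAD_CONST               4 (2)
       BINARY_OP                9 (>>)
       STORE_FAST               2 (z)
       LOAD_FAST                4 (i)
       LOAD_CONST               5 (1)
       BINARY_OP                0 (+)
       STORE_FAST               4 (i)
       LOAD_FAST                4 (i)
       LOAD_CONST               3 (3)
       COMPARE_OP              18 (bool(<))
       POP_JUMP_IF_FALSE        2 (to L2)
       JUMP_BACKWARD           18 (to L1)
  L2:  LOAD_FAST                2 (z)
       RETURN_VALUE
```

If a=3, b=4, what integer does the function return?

0

LOAD_CONST → push 40. Stack: [40]
STORE_FAST z → z=40. Stack: []
LOAD_FAST_LOAD_FAST z,z → push 40,40. Stack: [40, 40]
BINARY_OP * → 40 * 40 = 1600. Stack: [1600]
STORE_FAST n → n=1600. Stack: []
LOAD_CONST → push 0. Stack: [0]
STORE_FAST i → i=0. Stack: []
LOAD_FAST i → push 0. Stack: [0]
LOAD_CONST → push 3. Stack: [0, 3]
COMPARE_OP bool(<) → 0 vs 3 = True. Stack: [True]
POP_JUMP_IF_FALSE → pop True; no jump. Stack: []
LOAD_FAST z → push 40. Stack: [40]
LOAD_CONST → push 2. Stack: [40, 2]
BINARY_OP >> → 40 >> 2 = 10. Stack: [10]
STORE_FAST z → z=10. Stack: []
LOAD_FAST i → push 0. Stack: [0]
LOAD_CONST → push 1. Stack: [0, 1]
BINARY_OP + → 0 + 1 = 1. Stack: [1]
STORE_FAST i → i=1. Stack: []
LOAD_FAST i → push 1. Stack: [1]
LOAD_CONST → push 3. Stack: [1, 3]
COMPARE_OP bool(<) → 1 vs 3 = True. Stack: [True]
POP_JUMP_IF_FALSE → pop True; no jump. Stack: []
LOAD_FAST z → push 10. Stack: [10]
LOAD_CONST → push 2. Stack: [10, 2]
BINARY_OP >> → 10 >> 2 = 2. Stack: [2]
STORE_FAST z → z=2. Stack: []
LOAD_FAST i → push 1. Stack: [1]
LOAD_CONST → push 1. Stack: [1, 1]
BINARY_OP + → 1 + 1 = 2. Stack: [2]
STORE_FAST i → i=2. Stack: []
LOAD_FAST i → push 2. Stack: [2]
LOAD_CONST → push 3. Stack: [2, 3]
COMPARE_OP bool(<) → 2 vs 3 = True. Stack: [True]
POP_JUMP_IF_FALSE → pop True; no jump. Stack: []
LOAD_FAST z → push 2. Stack: [2]
LOAD_CONST → push 2. Stack: [2, 2]
BINARY_OP >> → 2 >> 2 = 0. Stack: [0]
STORE_FAST z → z=0. Stack: []
LOAD_FAST i → push 2. Stack: [2]
LOAD_CONST → push 1. Stack: [2, 1]
BINARY_OP + → 2 + 1 = 3. Stack: [3]
STORE_FAST i → i=3. Stack: []
LOAD_FAST i → push 3. Stack: [3]
LOAD_CONST → push 3. Stack: [3, 3]
COMPARE_OP bool(<) → 3 vs 3 = False. Stack: [False]
POP_JUMP_IF_FALSE → pop False; jump. Stack: []
LOAD_FAST z → push 0. Stack: [0]
RETURN_VALUE → return 0.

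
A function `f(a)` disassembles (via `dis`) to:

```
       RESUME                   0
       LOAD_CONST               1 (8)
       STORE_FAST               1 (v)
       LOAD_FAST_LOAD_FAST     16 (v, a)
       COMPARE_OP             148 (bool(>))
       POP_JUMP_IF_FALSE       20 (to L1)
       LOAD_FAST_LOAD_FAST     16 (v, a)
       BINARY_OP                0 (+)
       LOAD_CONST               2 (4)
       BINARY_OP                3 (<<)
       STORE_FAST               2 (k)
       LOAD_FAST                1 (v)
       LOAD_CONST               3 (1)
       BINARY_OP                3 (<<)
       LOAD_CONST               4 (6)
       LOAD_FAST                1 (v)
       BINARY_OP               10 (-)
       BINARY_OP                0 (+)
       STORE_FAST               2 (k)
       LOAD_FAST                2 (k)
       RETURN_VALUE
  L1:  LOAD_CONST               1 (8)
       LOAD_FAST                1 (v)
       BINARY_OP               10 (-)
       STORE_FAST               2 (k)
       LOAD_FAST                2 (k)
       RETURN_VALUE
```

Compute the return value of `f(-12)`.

LOAD_CONST → push 8. Stack: [8]
STORE_FAST v → v=8. Stack: []
LOAD_FAST_LOAD_FAST v,a → push 8,-12. Stack: [8, -12]
COMPARE_OP bool(>) → 8 vs -12 = True. Stack: [True]
POP_JUMP_IF_FALSE → pop True; no jump. Stack: []
LOAD_FAST_LOAD_FAST v,a → push 8,-12. Stack: [8, -12]
BINARY_OP + → 8 + -12 = -4. Stack: [-4]
LOAD_CONST → push 4. Stack: [-4, 4]
BINARY_OP << → -4 << 4 = -64. Stack: [-64]
STORE_FAST k → k=-64. Stack: []
LOAD_FAST v → push 8. Stack: [8]
LOAD_CONST → push 1. Stack: [8, 1]
BINARY_OP << → 8 << 1 = 16. Stack: [16]
LOAD_CONST → push 6. Stack: [16, 6]
LOAD_FAST v → push 8. Stack: [16, 6, 8]
BINARY_OP - → 6 - 8 = -2. Stack: [16, -2]
BINARY_OP + → 16 + -2 = 14. Stack: [14]
STORE_FAST k → k=14. Stack: []
LOAD_FAST k → push 14. Stack: [14]
RETURN_VALUE → return 14.

14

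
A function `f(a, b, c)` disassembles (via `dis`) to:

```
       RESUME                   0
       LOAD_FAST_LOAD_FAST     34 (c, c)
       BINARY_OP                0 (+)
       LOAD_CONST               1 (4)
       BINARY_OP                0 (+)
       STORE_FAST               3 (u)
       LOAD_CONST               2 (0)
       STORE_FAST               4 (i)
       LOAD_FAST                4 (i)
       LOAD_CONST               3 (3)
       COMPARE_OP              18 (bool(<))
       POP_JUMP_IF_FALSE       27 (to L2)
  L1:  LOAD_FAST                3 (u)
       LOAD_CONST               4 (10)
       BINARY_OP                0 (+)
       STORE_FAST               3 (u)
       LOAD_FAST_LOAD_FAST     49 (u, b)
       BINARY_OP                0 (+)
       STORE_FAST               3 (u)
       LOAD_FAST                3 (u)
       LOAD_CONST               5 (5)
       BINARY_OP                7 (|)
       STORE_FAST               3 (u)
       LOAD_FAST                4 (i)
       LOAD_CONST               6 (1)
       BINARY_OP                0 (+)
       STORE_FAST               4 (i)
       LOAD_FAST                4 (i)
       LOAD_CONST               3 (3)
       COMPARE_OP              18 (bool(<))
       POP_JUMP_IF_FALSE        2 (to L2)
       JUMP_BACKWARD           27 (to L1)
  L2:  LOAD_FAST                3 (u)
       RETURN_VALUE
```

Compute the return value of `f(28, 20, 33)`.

LOAD_FAST_LOAD_FAST c,c → push 33,33
BINARY_OP + → 33 + 33 = 66
LOAD_CONST → push 4
BINARY_OP + → 66 + 4 = 70
STORE_FAST u → u=70
LOAD_CONST → push 0
STORE_FAST i → i=0
LOAD_FAST i → push 0
LOAD_CONST → push 3
COMPARE_OP bool(<) → 0 vs 3 = True
POP_JUMP_IF_FALSE → pop True; no jump
LOAD_FAST u → push 70
LOAD_CONST → push 10
BINARY_OP + → 70 + 10 = 80
STORE_FAST u → u=80
LOAD_FAST_LOAD_FAST u,b → push 80,20
BINARY_OP + → 80 + 20 = 100
STORE_FAST u → u=100
LOAD_FAST u → push 100
LOAD_CONST → push 5
BINARY_OP | → 100 | 5 = 101
STORE_FAST u → u=101
LOAD_FAST i → push 0
LOAD_CONST → push 1
BINARY_OP + → 0 + 1 = 1
STORE_FAST i → i=1
LOAD_FAST i → push 1
LOAD_CONST → push 3
COMPARE_OP bool(<) → 1 vs 3 = True
POP_JUMP_IF_FALSE → pop True; no jump
LOAD_FAST u → push 101
LOAD_CONST → push 10
BINARY_OP + → 101 + 10 = 111
STORE_FAST u → u=111
LOAD_FAST_LOAD_FAST u,b → push 111,20
BINARY_OP + → 111 + 20 = 131
STORE_FAST u → u=131
LOAD_FAST u → push 131
LOAD_CONST → push 5
BINARY_OP | → 131 | 5 = 135
STORE_FAST u → u=135
LOAD_FAST i → push 1
LOAD_CONST → push 1
BINARY_OP + → 1 + 1 = 2
STORE_FAST i → i=2
LOAD_FAST i → push 2
LOAD_CONST → push 3
COMPARE_OP bool(<) → 2 vs 3 = True
POP_JUMP_IF_FALSE → pop True; no jump
LOAD_FAST u → push 135
LOAD_CONST → push 10
BINARY_OP + → 135 + 10 = 145
STORE_FAST u → u=145
LOAD_FAST_LOAD_FAST u,b → push 145,20
BINARY_OP + → 145 + 20 = 165
STORE_FAST u → u=165
LOAD_FAST u → push 165
LOAD_CONST → push 5
BINARY_OP | → 165 | 5 = 165
STORE_FAST u → u=165
LOAD_FAST i → push 2
LOAD_CONST → push 1
BINARY_OP + → 2 + 1 = 3
STORE_FAST i → i=3
LOAD_FAST i → push 3
LOAD_CONST → push 3
COMPARE_OP bool(<) → 3 vs 3 = False
POP_JUMP_IF_FALSE → pop False; jump
LOAD_FAST u → push 165
RETURN_VALUE → return 165.

165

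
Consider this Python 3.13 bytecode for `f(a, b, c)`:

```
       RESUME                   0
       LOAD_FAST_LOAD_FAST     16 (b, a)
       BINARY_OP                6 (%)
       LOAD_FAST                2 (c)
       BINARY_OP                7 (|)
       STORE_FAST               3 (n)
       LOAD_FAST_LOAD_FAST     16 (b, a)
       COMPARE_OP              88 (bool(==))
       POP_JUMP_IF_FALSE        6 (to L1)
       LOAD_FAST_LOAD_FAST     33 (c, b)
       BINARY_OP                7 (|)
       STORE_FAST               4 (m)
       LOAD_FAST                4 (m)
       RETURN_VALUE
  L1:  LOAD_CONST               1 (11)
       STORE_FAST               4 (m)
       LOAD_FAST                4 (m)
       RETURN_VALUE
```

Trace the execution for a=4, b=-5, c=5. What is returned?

11

LOAD_FAST_LOAD_FAST b,a → push -5,4. Stack: [-5, 4]
BINARY_OP % → -5 % 4 = 3. Stack: [3]
LOAD_FAST c → push 5. Stack: [3, 5]
BINARY_OP | → 3 | 5 = 7. Stack: [7]
STORE_FAST n → n=7. Stack: []
LOAD_FAST_LOAD_FAST b,a → push -5,4. Stack: [-5, 4]
COMPARE_OP bool(==) → -5 vs 4 = False. Stack: [False]
POP_JUMP_IF_FALSE → pop False; jump. Stack: []
LOAD_CONST → push 11. Stack: [11]
STORE_FAST m → m=11. Stack: []
LOAD_FAST m → push 11. Stack: [11]
RETURN_VALUE → return 11.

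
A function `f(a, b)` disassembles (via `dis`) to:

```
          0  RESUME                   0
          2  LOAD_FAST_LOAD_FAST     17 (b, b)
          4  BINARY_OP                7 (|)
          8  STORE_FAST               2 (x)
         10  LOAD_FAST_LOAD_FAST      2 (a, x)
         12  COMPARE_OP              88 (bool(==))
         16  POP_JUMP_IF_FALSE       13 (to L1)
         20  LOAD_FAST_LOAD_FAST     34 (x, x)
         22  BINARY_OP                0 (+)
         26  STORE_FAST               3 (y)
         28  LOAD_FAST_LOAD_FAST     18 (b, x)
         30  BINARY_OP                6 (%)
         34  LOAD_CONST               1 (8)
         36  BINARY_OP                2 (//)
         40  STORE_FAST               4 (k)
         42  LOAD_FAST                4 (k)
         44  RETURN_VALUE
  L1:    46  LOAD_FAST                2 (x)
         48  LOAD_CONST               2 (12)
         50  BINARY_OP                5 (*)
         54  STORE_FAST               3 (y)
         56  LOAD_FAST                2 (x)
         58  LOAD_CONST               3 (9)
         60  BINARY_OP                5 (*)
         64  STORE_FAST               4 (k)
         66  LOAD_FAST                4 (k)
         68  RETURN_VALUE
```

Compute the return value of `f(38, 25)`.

225

LOAD_FAST_LOAD_FAST b,b → push 25,25. Stack: [25, 25]
BINARY_OP | → 25 | 25 = 25. Stack: [25]
STORE_FAST x → x=25. Stack: []
LOAD_FAST_LOAD_FAST a,x → push 38,25. Stack: [38, 25]
COMPARE_OP bool(==) → 38 vs 25 = False. Stack: [False]
POP_JUMP_IF_FALSE → pop False; jump. Stack: []
LOAD_FAST x → push 25. Stack: [25]
LOAD_CONST → push 12. Stack: [25, 12]
BINARY_OP * → 25 * 12 = 300. Stack: [300]
STORE_FAST y → y=300. Stack: []
LOAD_FAST x → push 25. Stack: [25]
LOAD_CONST → push 9. Stack: [25, 9]
BINARY_OP * → 25 * 9 = 225. Stack: [225]
STORE_FAST k → k=225. Stack: []
LOAD_FAST k → push 225. Stack: [225]
RETURN_VALUE → return 225.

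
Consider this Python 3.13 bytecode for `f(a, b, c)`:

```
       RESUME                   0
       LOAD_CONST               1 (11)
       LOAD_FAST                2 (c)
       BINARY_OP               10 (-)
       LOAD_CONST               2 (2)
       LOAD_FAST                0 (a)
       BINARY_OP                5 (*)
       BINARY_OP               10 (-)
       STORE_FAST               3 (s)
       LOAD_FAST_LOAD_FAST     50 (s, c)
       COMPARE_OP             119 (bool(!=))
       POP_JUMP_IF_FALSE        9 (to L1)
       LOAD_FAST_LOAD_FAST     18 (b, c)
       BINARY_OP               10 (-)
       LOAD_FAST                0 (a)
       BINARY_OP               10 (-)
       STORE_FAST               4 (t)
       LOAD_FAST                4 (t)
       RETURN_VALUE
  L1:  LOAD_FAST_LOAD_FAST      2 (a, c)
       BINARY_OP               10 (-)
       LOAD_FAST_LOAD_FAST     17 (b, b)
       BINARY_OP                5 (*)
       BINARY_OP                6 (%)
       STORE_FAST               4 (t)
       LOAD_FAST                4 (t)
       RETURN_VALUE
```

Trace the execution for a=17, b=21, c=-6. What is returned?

LOAD_CONST → push 11. Stack: [11]
LOAD_FAST c → push -6. Stack: [11, -6]
BINARY_OP - → 11 - -6 = 17. Stack: [17]
LOAD_CONST → push 2. Stack: [17, 2]
LOAD_FAST a → push 17. Stack: [17, 2, 17]
BINARY_OP * → 2 * 17 = 34. Stack: [17, 34]
BINARY_OP - → 17 - 34 = -17. Stack: [-17]
STORE_FAST s → s=-17. Stack: []
LOAD_FAST_LOAD_FAST s,c → push -17,-6. Stack: [-17, -6]
COMPARE_OP bool(!=) → -17 vs -6 = True. Stack: [True]
POP_JUMP_IF_FALSE → pop True; no jump. Stack: []
LOAD_FAST_LOAD_FAST b,c → push 21,-6. Stack: [21, -6]
BINARY_OP - → 21 - -6 = 27. Stack: [27]
LOAD_FAST a → push 17. Stack: [27, 17]
BINARY_OP - → 27 - 17 = 10. Stack: [10]
STORE_FAST t → t=10. Stack: []
LOAD_FAST t → push 10. Stack: [10]
RETURN_VALUE → return 10.

10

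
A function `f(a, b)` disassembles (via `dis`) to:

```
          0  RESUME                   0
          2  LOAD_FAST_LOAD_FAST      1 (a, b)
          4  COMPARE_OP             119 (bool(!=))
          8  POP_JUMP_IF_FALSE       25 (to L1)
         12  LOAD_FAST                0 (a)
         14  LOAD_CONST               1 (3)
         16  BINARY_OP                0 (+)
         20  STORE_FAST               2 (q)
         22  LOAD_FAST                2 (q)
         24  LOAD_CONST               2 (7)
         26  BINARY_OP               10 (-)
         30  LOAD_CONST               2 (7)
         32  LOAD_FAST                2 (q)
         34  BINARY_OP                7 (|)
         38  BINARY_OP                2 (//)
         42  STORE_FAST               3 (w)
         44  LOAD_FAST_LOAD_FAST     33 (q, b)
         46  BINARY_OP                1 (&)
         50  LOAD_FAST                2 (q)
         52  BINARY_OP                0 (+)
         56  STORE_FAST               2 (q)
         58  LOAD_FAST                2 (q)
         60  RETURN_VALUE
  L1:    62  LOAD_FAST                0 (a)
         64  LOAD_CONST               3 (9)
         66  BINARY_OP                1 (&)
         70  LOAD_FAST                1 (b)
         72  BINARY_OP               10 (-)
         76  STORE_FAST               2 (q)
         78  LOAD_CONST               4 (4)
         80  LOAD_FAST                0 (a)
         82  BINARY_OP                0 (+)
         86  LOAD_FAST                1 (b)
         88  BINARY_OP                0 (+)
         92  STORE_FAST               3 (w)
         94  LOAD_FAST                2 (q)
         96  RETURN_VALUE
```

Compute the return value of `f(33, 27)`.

LOAD_FAST_LOAD_FAST a,b → push 33,27. Stack: [33, 27]
COMPARE_OP bool(!=) → 33 vs 27 = True. Stack: [True]
POP_JUMP_IF_FALSE → pop True; no jump. Stack: []
LOAD_FAST a → push 33. Stack: [33]
LOAD_CONST → push 3. Stack: [33, 3]
BINARY_OP + → 33 + 3 = 36. Stack: [36]
STORE_FAST q → q=36. Stack: []
LOAD_FAST q → push 36. Stack: [36]
LOAD_CONST → push 7. Stack: [36, 7]
BINARY_OP - → 36 - 7 = 29. Stack: [29]
LOAD_CONST → push 7. Stack: [29, 7]
LOAD_FAST q → push 36. Stack: [29, 7, 36]
BINARY_OP | → 7 | 36 = 39. Stack: [29, 39]
BINARY_OP // → 29 // 39 = 0. Stack: [0]
STORE_FAST w → w=0. Stack: []
LOAD_FAST_LOAD_FAST q,b → push 36,27. Stack: [36, 27]
BINARY_OP & → 36 & 27 = 0. Stack: [0]
LOAD_FAST q → push 36. Stack: [0, 36]
BINARY_OP + → 0 + 36 = 36. Stack: [36]
STORE_FAST q → q=36. Stack: []
LOAD_FAST q → push 36. Stack: [36]
RETURN_VALUE → return 36.

36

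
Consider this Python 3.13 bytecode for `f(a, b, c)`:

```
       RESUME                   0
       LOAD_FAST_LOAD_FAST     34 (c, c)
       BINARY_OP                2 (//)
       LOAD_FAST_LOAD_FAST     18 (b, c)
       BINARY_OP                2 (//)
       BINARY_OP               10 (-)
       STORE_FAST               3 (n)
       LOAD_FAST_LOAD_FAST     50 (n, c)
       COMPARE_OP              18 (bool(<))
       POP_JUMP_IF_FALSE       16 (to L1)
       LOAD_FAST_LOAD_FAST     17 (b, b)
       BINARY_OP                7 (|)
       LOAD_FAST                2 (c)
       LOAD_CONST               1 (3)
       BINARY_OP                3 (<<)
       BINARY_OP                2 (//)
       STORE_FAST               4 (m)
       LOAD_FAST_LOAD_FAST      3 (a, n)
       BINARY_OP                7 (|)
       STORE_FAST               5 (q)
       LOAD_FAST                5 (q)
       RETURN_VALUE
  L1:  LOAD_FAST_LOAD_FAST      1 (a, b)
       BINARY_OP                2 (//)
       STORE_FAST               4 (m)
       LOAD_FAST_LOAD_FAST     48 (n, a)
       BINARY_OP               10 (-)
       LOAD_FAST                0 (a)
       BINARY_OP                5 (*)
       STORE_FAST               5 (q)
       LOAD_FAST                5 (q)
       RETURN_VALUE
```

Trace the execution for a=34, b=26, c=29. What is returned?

LOAD_FAST_LOAD_FAST c,c → push 29,29. Stack: [29, 29]
BINARY_OP // → 29 // 29 = 1. Stack: [1]
LOAD_FAST_LOAD_FAST b,c → push 26,29. Stack: [1, 26, 29]
BINARY_OP // → 26 // 29 = 0. Stack: [1, 0]
BINARY_OP - → 1 - 0 = 1. Stack: [1]
STORE_FAST n → n=1. Stack: []
LOAD_FAST_LOAD_FAST n,c → push 1,29. Stack: [1, 29]
COMPARE_OP bool(<) → 1 vs 29 = True. Stack: [True]
POP_JUMP_IF_FALSE → pop True; no jump. Stack: []
LOAD_FAST_LOAD_FAST b,b → push 26,26. Stack: [26, 26]
BINARY_OP | → 26 | 26 = 26. Stack: [26]
LOAD_FAST c → push 29. Stack: [26, 29]
LOAD_CONST → push 3. Stack: [26, 29, 3]
BINARY_OP << → 29 << 3 = 232. Stack: [26, 232]
BINARY_OP // → 26 // 232 = 0. Stack: [0]
STORE_FAST m → m=0. Stack: []
LOAD_FAST_LOAD_FAST a,n → push 34,1. Stack: [34, 1]
BINARY_OP | → 34 | 1 = 35. Stack: [35]
STORE_FAST q → q=35. Stack: []
LOAD_FAST q → push 35. Stack: [35]
RETURN_VALUE → return 35.

35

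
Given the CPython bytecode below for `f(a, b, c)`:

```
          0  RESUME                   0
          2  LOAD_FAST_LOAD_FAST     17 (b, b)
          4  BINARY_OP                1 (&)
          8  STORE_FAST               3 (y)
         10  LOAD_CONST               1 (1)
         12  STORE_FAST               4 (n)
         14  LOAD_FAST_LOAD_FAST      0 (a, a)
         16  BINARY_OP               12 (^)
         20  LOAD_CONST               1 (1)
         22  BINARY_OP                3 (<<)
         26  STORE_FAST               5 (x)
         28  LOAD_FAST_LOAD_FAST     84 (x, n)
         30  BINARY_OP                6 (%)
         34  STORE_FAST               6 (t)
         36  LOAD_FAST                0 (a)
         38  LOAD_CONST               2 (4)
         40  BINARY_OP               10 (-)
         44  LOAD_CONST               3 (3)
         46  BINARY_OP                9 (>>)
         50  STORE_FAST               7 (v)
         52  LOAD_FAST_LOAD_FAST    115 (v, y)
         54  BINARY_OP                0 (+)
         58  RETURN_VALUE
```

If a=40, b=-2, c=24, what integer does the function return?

2

LOAD_FAST_LOAD_FAST b,b → push -2,-2. Stack: [-2, -2]
BINARY_OP & → -2 & -2 = -2. Stack: [-2]
STORE_FAST y → y=-2. Stack: []
LOAD_CONST → push 1. Stack: [1]
STORE_FAST n → n=1. Stack: []
LOAD_FAST_LOAD_FAST a,a → push 40,40. Stack: [40, 40]
BINARY_OP ^ → 40 ^ 40 = 0. Stack: [0]
LOAD_CONST → push 1. Stack: [0, 1]
BINARY_OP << → 0 << 1 = 0. Stack: [0]
STORE_FAST x → x=0. Stack: []
LOAD_FAST_LOAD_FAST x,n → push 0,1. Stack: [0, 1]
BINARY_OP % → 0 % 1 = 0. Stack: [0]
STORE_FAST t → t=0. Stack: []
LOAD_FAST a → push 40. Stack: [40]
LOAD_CONST → push 4. Stack: [40, 4]
BINARY_OP - → 40 - 4 = 36. Stack: [36]
LOAD_CONST → push 3. Stack: [36, 3]
BINARY_OP >> → 36 >> 3 = 4. Stack: [4]
STORE_FAST v → v=4. Stack: []
LOAD_FAST_LOAD_FAST v,y → push 4,-2. Stack: [4, -2]
BINARY_OP + → 4 + -2 = 2. Stack: [2]
RETURN_VALUE → return 2.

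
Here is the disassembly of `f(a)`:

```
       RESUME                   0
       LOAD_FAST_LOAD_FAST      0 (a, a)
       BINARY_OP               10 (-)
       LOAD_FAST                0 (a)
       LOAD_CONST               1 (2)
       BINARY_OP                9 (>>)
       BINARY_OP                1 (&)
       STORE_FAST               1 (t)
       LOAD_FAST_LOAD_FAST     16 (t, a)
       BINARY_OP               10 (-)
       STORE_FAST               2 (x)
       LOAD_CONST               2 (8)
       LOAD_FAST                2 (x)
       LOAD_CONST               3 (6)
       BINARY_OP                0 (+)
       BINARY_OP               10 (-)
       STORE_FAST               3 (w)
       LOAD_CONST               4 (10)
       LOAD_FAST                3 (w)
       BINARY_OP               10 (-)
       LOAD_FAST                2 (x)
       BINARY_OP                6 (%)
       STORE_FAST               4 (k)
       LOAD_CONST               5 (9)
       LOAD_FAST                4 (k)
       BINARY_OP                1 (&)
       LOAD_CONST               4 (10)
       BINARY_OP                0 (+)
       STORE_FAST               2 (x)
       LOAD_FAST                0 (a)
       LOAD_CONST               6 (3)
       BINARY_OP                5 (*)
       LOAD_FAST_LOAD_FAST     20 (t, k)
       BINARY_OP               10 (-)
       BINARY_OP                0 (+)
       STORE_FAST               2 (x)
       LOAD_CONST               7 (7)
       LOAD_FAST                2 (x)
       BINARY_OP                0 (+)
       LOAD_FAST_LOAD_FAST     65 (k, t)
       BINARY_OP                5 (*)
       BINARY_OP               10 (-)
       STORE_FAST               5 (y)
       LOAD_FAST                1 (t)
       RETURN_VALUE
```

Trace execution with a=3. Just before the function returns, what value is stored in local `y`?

LOAD_FAST_LOAD_FAST a,a → push 3,3. Stack: [3, 3]
BINARY_OP - → 3 - 3 = 0. Stack: [0]
LOAD_FAST a → push 3. Stack: [0, 3]
LOAD_CONST → push 2. Stack: [0, 3, 2]
BINARY_OP >> → 3 >> 2 = 0. Stack: [0, 0]
BINARY_OP & → 0 & 0 = 0. Stack: [0]
STORE_FAST t → t=0. Stack: []
LOAD_FAST_LOAD_FAST t,a → push 0,3. Stack: [0, 3]
BINARY_OP - → 0 - 3 = -3. Stack: [-3]
STORE_FAST x → x=-3. Stack: []
LOAD_CONST → push 8. Stack: [8]
LOAD_FAST x → push -3. Stack: [8, -3]
LOAD_CONST → push 6. Stack: [8, -3, 6]
BINARY_OP + → -3 + 6 = 3. Stack: [8, 3]
BINARY_OP - → 8 - 3 = 5. Stack: [5]
STORE_FAST w → w=5. Stack: []
LOAD_CONST → push 10. Stack: [10]
LOAD_FAST w → push 5. Stack: [10, 5]
BINARY_OP - → 10 - 5 = 5. Stack: [5]
LOAD_FAST x → push -3. Stack: [5, -3]
BINARY_OP % → 5 % -3 = -1. Stack: [-1]
STORE_FAST k → k=-1. Stack: []
LOAD_CONST → push 9. Stack: [9]
LOAD_FAST k → push -1. Stack: [9, -1]
BINARY_OP & → 9 & -1 = 9. Stack: [9]
LOAD_CONST → push 10. Stack: [9, 10]
BINARY_OP + → 9 + 10 = 19. Stack: [19]
STORE_FAST x → x=19. Stack: []
LOAD_FAST a → push 3. Stack: [3]
LOAD_CONST → push 3. Stack: [3, 3]
BINARY_OP * → 3 * 3 = 9. Stack: [9]
LOAD_FAST_LOAD_FAST t,k → push 0,-1. Stack: [9, 0, -1]
BINARY_OP - → 0 - -1 = 1. Stack: [9, 1]
BINARY_OP + → 9 + 1 = 10. Stack: [10]
STORE_FAST x → x=10. Stack: []
LOAD_CONST → push 7. Stack: [7]
LOAD_FAST x → push 10. Stack: [7, 10]
BINARY_OP + → 7 + 10 = 17. Stack: [17]
LOAD_FAST_LOAD_FAST k,t → push -1,0. Stack: [17, -1, 0]
BINARY_OP * → -1 * 0 = 0. Stack: [17, 0]
BINARY_OP - → 17 - 0 = 17. Stack: [17]
STORE_FAST y → y=17. Stack: []
LOAD_FAST t → push 0. Stack: [0]
RETURN_VALUE → return 0.

17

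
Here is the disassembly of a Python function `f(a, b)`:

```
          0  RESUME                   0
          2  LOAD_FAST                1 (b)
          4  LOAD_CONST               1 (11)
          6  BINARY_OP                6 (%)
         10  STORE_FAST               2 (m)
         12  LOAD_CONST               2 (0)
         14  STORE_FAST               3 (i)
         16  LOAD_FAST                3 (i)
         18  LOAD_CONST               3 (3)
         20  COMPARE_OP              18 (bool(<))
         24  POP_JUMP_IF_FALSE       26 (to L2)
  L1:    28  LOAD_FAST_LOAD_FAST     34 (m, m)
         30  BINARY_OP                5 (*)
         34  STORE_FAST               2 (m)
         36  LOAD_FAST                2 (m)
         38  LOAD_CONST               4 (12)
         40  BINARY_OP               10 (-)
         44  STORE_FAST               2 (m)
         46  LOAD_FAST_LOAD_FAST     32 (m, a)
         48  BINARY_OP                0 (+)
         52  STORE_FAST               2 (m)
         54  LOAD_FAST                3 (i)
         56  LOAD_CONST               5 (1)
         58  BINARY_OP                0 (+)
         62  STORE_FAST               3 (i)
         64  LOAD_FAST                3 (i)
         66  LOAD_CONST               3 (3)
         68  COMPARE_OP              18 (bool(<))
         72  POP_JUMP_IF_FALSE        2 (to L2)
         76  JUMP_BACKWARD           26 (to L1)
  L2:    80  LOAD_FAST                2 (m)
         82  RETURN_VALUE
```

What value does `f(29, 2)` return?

209781

LOAD_FAST b → push 2
LOAD_CONST → push 11
BINARY_OP % → 2 % 11 = 2
STORE_FAST m → m=2
LOAD_CONST → push 0
STORE_FAST i → i=0
LOAD_FAST i → push 0
LOAD_CONST → push 3
COMPARE_OP bool(<) → 0 vs 3 = True
POP_JUMP_IF_FALSE → pop True; no jump
LOAD_FAST_LOAD_FAST m,m → push 2,2
BINARY_OP * → 2 * 2 = 4
STORE_FAST m → m=4
LOAD_FAST m → push 4
LOAD_CONST → push 12
BINARY_OP - → 4 - 12 = -8
STORE_FAST m → m=-8
LOAD_FAST_LOAD_FAST m,a → push -8,29
BINARY_OP + → -8 + 29 = 21
STORE_FAST m → m=21
LOAD_FAST i → push 0
LOAD_CONST → push 1
BINARY_OP + → 0 + 1 = 1
STORE_FAST i → i=1
LOAD_FAST i → push 1
LOAD_CONST → push 3
COMPARE_OP bool(<) → 1 vs 3 = True
POP_JUMP_IF_FALSE → pop True; no jump
LOAD_FAST_LOAD_FAST m,m → push 21,21
BINARY_OP * → 21 * 21 = 441
STORE_FAST m → m=441
LOAD_FAST m → push 441
LOAD_CONST → push 12
BINARY_OP - → 441 - 12 = 429
STORE_FAST m → m=429
LOAD_FAST_LOAD_FAST m,a → push 429,29
BINARY_OP + → 429 + 29 = 458
STORE_FAST m → m=458
LOAD_FAST i → push 1
LOAD_CONST → push 1
BINARY_OP + → 1 + 1 = 2
STORE_FAST i → i=2
LOAD_FAST i → push 2
LOAD_CONST → push 3
COMPARE_OP bool(<) → 2 vs 3 = True
POP_JUMP_IF_FALSE → pop True; no jump
LOAD_FAST_LOAD_FAST m,m → push 458,458
BINARY_OP * → 458 * 458 = 209764
STORE_FAST m → m=209764
LOAD_FAST m → push 209764
LOAD_CONST → push 12
BINARY_OP - → 209764 - 12 = 209752
STORE_FAST m → m=209752
LOAD_FAST_LOAD_FAST m,a → push 209752,29
BINARY_OP + → 209752 + 29 = 209781
STORE_FAST m → m=209781
LOAD_FAST i → push 2
LOAD_CONST → push 1
BINARY_OP + → 2 + 1 = 3
STORE_FAST i → i=3
LOAD_FAST i → push 3
LOAD_CONST → push 3
COMPARE_OP bool(<) → 3 vs 3 = False
POP_JUMP_IF_FALSE → pop False; jump
LOAD_FAST m → push 209781
RETURN_VALUE → return 209781.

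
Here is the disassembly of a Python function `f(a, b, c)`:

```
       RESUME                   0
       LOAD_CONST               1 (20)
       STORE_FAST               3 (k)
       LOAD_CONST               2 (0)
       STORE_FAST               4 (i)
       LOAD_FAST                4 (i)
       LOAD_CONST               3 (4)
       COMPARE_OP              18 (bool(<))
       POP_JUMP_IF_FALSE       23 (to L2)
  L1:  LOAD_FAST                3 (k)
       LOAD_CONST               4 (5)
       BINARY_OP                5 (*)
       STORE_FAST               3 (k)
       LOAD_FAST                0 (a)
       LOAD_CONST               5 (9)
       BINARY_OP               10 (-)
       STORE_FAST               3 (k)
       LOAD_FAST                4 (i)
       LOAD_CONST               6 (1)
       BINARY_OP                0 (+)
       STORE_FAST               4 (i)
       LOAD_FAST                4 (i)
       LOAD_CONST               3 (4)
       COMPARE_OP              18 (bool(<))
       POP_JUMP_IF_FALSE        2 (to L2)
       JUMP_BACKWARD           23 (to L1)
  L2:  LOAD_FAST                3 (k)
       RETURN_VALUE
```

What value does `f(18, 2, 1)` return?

9

LOAD_CONST → push 20
STORE_FAST k → k=20
LOAD_CONST → push 0
STORE_FAST i → i=0
LOAD_FAST i → push 0
LOAD_CONST → push 4
COMPARE_OP bool(<) → 0 vs 4 = True
POP_JUMP_IF_FALSE → pop True; no jump
LOAD_FAST k → push 20
LOAD_CONST → push 5
BINARY_OP * → 20 * 5 = 100
STORE_FAST k → k=100
LOAD_FAST a → push 18
LOAD_CONST → push 9
BINARY_OP - → 18 - 9 = 9
STORE_FAST k → k=9
LOAD_FAST i → push 0
LOAD_CONST → push 1
BINARY_OP + → 0 + 1 = 1
STORE_FAST i → i=1
LOAD_FAST i → push 1
LOAD_CONST → push 4
COMPARE_OP bool(<) → 1 vs 4 = True
POP_JUMP_IF_FALSE → pop True; no jump
LOAD_FAST k → push 9
LOAD_CONST → push 5
BINARY_OP * → 9 * 5 = 45
STORE_FAST k → k=45
LOAD_FAST a → push 18
LOAD_CONST → push 9
BINARY_OP - → 18 - 9 = 9
STORE_FAST k → k=9
LOAD_FAST i → push 1
LOAD_CONST → push 1
BINARY_OP + → 1 + 1 = 2
STORE_FAST i → i=2
LOAD_FAST i → push 2
LOAD_CONST → push 4
COMPARE_OP bool(<) → 2 vs 4 = True
POP_JUMP_IF_FALSE → pop True; no jump
LOAD_FAST k → push 9
LOAD_CONST → push 5
BINARY_OP * → 9 * 5 = 45
STORE_FAST k → k=45
LOAD_FAST a → push 18
LOAD_CONST → push 9
BINARY_OP - → 18 - 9 = 9
STORE_FAST k → k=9
LOAD_FAST i → push 2
LOAD_CONST → push 1
BINARY_OP + → 2 + 1 = 3
STORE_FAST i → i=3
LOAD_FAST i → push 3
LOAD_CONST → push 4
COMPARE_OP bool(<) → 3 vs 4 = True
POP_JUMP_IF_FALSE → pop True; no jump
LOAD_FAST k → push 9
LOAD_CONST → push 5
BINARY_OP * → 9 * 5 = 45
STORE_FAST k → k=45
LOAD_FAST a → push 18
LOAD_CONST → push 9
BINARY_OP - → 18 - 9 = 9
STORE_FAST k → k=9
LOAD_FAST i → push 3
LOAD_CONST → push 1
BINARY_OP + → 3 + 1 = 4
STORE_FAST i → i=4
LOAD_FAST i → push 4
LOAD_CONST → push 4
COMPARE_OP bool(<) → 4 vs 4 = False
POP_JUMP_IF_FALSE → pop False; jump
LOAD_FAST k → push 9
RETURN_VALUE → return 9.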